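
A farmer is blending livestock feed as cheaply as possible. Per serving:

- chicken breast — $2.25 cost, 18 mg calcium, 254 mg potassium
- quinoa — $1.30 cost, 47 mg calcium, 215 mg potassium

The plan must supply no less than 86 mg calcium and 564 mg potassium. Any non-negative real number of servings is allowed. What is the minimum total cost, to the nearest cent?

$3.41

chicken breast only: max(86/18, 564/254) = 4.778 servings → $10.75.
quinoa only: max(86/47, 564/215) = 2.623 servings → $3.41.
chicken breast + quinoa with both tight: 0.9938 servings and 1.449 servings → $4.12.
The minimum over all feasible corners is $3.41.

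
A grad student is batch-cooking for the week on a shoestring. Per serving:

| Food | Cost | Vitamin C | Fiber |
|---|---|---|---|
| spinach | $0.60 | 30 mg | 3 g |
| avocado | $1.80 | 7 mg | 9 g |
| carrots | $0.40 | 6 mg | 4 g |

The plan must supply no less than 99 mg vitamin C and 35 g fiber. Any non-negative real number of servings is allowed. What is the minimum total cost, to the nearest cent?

$4.05

Minimising a linear cost over {vitamin C ≥ 99, fiber ≥ 35, servings ≥ 0} — the optimum is at a vertex, using one or two foods.
spinach only: max(99/30, 35/3) = 11.67 servings → $7.00.
avocado only: max(99/7, 35/9) = 14.14 servings → $25.46.
carrots only: max(99/6, 35/4) = 16.5 servings → $6.60.
spinach + avocado with both tight: 2.594 servings and 3.024 servings → $7.00.
spinach + carrots with both tight: 1.824 servings and 7.382 servings → $4.05.
avocado + carrots with both targets exact would need a negative amount; discard.
Cheapest feasible corner: $4.05.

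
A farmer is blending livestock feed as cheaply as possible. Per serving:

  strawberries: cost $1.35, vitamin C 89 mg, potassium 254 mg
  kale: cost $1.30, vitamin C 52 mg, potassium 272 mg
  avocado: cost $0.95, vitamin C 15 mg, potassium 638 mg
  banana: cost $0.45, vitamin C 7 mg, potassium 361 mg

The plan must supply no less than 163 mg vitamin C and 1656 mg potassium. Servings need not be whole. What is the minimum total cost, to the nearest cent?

For a min-cost LP with two ≥-constraints, a basic feasible solution has at most two positive variables.
strawberries only: max(163/89, 1656/254) = 6.52 servings → $8.80.
kale only: max(163/52, 1656/272) = 6.088 servings → $7.91.
avocado only: max(163/15, 1656/638) = 10.87 servings → $10.32.
banana only: max(163/7, 1656/361) = 23.29 servings → $10.48.
strawberries + kale: the both-tight solution has a negative serving — not a feasible corner.
strawberries + avocado with both tight: 1.494 servings and 2.001 servings → $3.92.
strawberries + banana with both tight: 1.557 servings and 3.492 servings → $3.67.
kale + avocado with both tight: 2.72 servings and 1.436 servings → $4.90.
kale + banana with both tight: 2.801 servings and 2.477 servings → $4.76.
avocado + banana: intersection lies outside the first quadrant.
The minimum over all feasible corners is $3.67.

$3.67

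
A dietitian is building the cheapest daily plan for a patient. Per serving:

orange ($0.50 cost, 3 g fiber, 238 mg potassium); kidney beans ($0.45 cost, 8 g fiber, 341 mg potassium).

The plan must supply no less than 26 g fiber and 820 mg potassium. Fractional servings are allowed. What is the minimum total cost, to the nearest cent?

For a min-cost LP with two ≥-constraints, a basic feasible solution has at most two positive variables.
orange only: max(26/3, 820/238) = 8.667 servings → $4.33.
kidney beans only: max(26/8, 820/341) = 3.25 servings → $1.46.
orange + kidney beans with both targets exact would need a negative amount; discard.
So the least-cost plan costs $1.46.

$1.46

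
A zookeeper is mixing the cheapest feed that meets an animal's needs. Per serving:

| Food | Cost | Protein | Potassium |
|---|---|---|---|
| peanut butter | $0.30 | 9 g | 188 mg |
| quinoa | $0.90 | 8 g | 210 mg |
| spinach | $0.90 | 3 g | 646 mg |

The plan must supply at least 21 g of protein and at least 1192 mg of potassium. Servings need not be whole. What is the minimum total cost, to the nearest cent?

$1.73

Two binding constraints pin down two serving amounts, so the optimal mix uses at most two foods. The candidates are each food alone (scaled to the tighter of protein/potassium) and each pair with both constraints tight.
peanut butter only: max(21/9, 1192/188) = 6.34 servings → $1.90.
quinoa only: max(21/8, 1192/210) = 5.676 servings → $5.11.
spinach only: max(21/3, 1192/646) = 7 servings → $6.30.
peanut butter + quinoa: intersection lies outside the first quadrant.
peanut butter + spinach with both tight: 1.903 servings and 1.291 servings → $1.73.
quinoa + spinach with both tight: 2.201 servings and 1.13 servings → $3.00.
Cheapest feasible corner: $1.73.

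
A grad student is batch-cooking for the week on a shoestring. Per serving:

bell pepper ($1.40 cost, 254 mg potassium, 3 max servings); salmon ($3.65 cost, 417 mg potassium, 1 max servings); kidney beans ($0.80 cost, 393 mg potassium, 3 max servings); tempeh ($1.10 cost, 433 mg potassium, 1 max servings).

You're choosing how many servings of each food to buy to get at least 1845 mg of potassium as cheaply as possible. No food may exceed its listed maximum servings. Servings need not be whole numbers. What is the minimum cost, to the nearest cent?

$4.78

Cost per mg of potassium: kidney beans $0.0020, tempeh $0.0025, bell pepper $0.0055, salmon $0.0088.
Take 3 servings of kidney beans: +1179.0 mg potassium for $2.40 (total $2.40, still need 666.0 mg).
Take 1 serving of tempeh: +433.0 mg potassium for $1.10 (total $3.50, still need 233.0 mg).
Take 0.9173 servings of bell pepper: +233.0 mg potassium for $1.28 (total $4.78, still need 0.0 mg).
Filling from the cheapest source first is optimal under one linear minimum: $4.78.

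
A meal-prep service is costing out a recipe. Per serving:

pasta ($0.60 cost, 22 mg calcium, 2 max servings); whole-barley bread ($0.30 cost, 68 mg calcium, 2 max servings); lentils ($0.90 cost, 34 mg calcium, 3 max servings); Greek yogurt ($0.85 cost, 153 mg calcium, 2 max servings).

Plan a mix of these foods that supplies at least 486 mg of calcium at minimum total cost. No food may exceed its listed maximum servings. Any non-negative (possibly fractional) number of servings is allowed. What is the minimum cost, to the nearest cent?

Cost per mg of calcium: whole-barley bread $0.0044, Greek yogurt $0.0056, lentils $0.0265, pasta $0.0273.
Take 2 servings of whole-barley bread: +136.0 mg calcium for $0.60 (total $0.60, still need 350.0 mg).
Take 2 servings of Greek yogurt: +306.0 mg calcium for $1.70 (total $2.30, still need 44.0 mg).
Take 1.294 servings of lentils: +44.0 mg calcium for $1.16 (total $3.46, still need 0.0 mg).
Filling from the cheapest source first is optimal under one linear minimum: $3.46.

$3.46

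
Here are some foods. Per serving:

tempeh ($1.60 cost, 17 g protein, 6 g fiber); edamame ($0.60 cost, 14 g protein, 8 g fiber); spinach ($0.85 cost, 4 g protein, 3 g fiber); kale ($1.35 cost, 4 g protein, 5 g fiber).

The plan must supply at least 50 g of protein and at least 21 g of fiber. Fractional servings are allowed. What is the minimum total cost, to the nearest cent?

$2.14

At the optimum either one food covers both requirements or two foods hit both targets exactly; no other combination can be cheaper.
tempeh only: max(50/17, 21/6) = 3.5 servings → $5.60.
edamame only: max(50/14, 21/8) = 3.571 servings → $2.14.
spinach only: max(50/4, 21/3) = 12.5 servings → $10.62.
kale only: max(50/4, 21/5) = 12.5 servings → $16.88.
tempeh + edamame with both tight: 2.038 servings and 1.096 servings → $3.92.
tempeh + spinach with both tight: 2.444 servings and 2.111 servings → $5.71.
tempeh + kale with both tight: 2.721 servings and 0.9344 servings → $5.62.
edamame + spinach with both targets exact would need a negative amount; discard.
edamame + kale with both targets exact would need a negative amount; discard.
spinach + kale with both targets exact would need a negative amount; discard.
So the least-cost plan costs $2.14.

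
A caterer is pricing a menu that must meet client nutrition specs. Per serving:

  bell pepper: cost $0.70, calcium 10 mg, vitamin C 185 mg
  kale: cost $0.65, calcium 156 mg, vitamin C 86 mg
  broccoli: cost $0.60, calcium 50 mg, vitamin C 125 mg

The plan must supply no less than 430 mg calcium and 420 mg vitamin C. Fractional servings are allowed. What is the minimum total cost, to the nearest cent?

bell pepper only: max(430/10, 420/185) = 43 servings → $30.10.
kale only: max(430/156, 420/86) = 4.884 servings → $3.17.
broccoli only: max(430/50, 420/125) = 8.6 servings → $5.16.
bell pepper + kale with both tight: 1.019 servings and 2.691 servings → $2.46.
bell pepper + broccoli: the both-tight solution has a negative serving — not a feasible corner.
kale + broccoli with both tight: 2.155 servings and 1.878 servings → $2.53.
So the least-cost plan costs $2.46.

$2.46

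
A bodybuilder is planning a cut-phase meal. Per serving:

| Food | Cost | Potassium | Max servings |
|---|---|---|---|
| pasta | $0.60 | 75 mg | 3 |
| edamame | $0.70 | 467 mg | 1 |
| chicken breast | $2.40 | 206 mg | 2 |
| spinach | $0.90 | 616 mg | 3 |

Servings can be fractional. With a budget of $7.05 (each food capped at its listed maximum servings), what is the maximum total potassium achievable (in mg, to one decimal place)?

Potassium per dollar: spinach 684.4, edamame 667.1, pasta 125, chicken breast 85.83.
Take 3 servings of spinach: spends $2.70, +1848.0 mg potassium (running total 1848.0 mg).
Take 1 serving of edamame: spends $0.70, +467.0 mg potassium (running total 2315.0 mg).
Take 3 servings of pasta: spends $1.80, +225.0 mg potassium (running total 2540.0 mg).
Take 0.7708 servings of chicken breast: spends $1.85, +158.8 mg potassium (running total 2698.8 mg).
Greedy by best ratio exhausts the cost allowance optimally: 2698.8 mg.

2698.8 mg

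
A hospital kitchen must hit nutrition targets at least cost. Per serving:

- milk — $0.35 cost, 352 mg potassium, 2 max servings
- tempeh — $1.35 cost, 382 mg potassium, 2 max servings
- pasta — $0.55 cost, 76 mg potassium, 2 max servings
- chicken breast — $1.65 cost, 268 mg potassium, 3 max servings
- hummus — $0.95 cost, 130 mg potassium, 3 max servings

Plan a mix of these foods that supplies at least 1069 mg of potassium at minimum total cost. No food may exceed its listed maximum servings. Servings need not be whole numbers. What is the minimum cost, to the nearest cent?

Cost per mg of potassium: milk $0.0010, tempeh $0.0035, chicken breast $0.0062, pasta $0.0072, hummus $0.0073.
Take 2 servings of milk: +704.0 mg potassium for $0.70 (total $0.70, still need 365.0 mg).
Take 0.9555 servings of tempeh: +365.0 mg potassium for $1.29 (total $1.99, still need 0.0 mg).
Greedy by cheapest-per-mg is optimal for a single linear constraint, so the minimum cost is $1.99.

$1.99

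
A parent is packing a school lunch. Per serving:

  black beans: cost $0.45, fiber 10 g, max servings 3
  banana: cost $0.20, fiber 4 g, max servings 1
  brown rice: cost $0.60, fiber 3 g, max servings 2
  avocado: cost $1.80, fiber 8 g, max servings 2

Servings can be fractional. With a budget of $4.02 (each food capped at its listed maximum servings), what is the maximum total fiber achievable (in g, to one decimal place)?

45.6 g

Fiber per dollar: black beans 22.22, banana 20, brown rice 5, avocado 4.444.
Take 3 servings of black beans: spends $1.35, +30.0 g fiber (running total 30.0 g).
Take 1 serving of banana: spends $0.20, +4.0 g fiber (running total 34.0 g).
Take 2 servings of brown rice: spends $1.20, +6.0 g fiber (running total 40.0 g).
Take 0.7056 servings of avocado: spends $1.27, +5.6 g fiber (running total 45.6 g).
Filling greedily by fiber-per-dollar is optimal for one linear limit, giving 45.6 g.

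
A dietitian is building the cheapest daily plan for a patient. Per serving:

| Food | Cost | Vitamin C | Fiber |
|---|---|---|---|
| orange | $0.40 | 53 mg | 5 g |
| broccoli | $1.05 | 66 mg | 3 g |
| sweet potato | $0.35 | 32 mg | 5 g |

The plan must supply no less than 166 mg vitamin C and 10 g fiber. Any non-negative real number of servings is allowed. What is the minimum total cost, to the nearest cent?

A basic optimal solution has at most two foods positive. Try each food alone and each pair with both targets met exactly.
orange only: max(166/53, 10/5) = 3.132 servings → $1.25.
broccoli only: max(166/66, 10/3) = 3.333 servings → $3.50.
sweet potato only: max(166/32, 10/5) = 5.188 servings → $1.82.
orange + broccoli with both tight: 0.9474 servings and 1.754 servings → $2.22.
orange + sweet potato: intersection lies outside the first quadrant.
broccoli + sweet potato with both tight: 2.179 servings and 0.6923 servings → $2.53.
The minimum over all feasible corners is $1.25.

$1.25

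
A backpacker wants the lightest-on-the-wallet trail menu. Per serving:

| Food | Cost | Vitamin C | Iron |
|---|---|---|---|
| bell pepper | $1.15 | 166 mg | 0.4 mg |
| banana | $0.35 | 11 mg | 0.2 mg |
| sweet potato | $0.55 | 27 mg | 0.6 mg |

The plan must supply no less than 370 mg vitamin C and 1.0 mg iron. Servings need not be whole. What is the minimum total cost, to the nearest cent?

$2.64

Compare the cost at each extreme point of the feasible region.
bell pepper only: max(370/166, 1.0/0.4) = 2.5 servings → $2.88.
banana only: max(370/11, 1.0/0.2) = 33.64 servings → $11.77.
sweet potato only: max(370/27, 1.0/0.6) = 13.7 servings → $7.54.
bell pepper + banana with both tight: 2.188 servings and 0.625 servings → $2.73.
bell pepper + sweet potato with both tight: 2.196 servings and 0.2027 servings → $2.64.
banana + sweet potato: intersection lies outside the first quadrant.
So the least-cost plan costs $2.64.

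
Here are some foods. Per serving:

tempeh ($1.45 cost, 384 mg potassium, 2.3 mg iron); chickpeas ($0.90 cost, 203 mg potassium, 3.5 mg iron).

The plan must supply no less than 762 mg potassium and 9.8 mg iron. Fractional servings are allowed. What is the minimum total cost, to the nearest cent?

At the optimum either one food covers both requirements or two foods hit both targets exactly; no other combination can be cheaper.
tempeh only: max(762/384, 9.8/2.3) = 4.261 servings → $6.18.
chickpeas only: max(762/203, 9.8/3.5) = 3.754 servings → $3.38.
tempeh + chickpeas with both tight: 0.7725 servings and 2.292 servings → $3.18.
So the least-cost plan costs $3.18.

$3.18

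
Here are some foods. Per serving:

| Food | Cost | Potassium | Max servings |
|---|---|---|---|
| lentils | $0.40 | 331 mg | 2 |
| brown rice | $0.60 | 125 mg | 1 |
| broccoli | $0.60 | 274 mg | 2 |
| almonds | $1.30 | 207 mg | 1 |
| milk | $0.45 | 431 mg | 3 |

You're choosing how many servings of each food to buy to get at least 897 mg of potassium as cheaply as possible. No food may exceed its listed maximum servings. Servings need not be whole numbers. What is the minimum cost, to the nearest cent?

$0.94

Cost per mg of potassium: milk $0.0010, lentils $0.0012, broccoli $0.0022, brown rice $0.0048, almonds $0.0063.
Take 2.081 servings of milk: +897.0 mg potassium for $0.94 (total $0.94, still need 0.0 mg).
Filling from the cheapest source first is optimal under one linear minimum: $0.94.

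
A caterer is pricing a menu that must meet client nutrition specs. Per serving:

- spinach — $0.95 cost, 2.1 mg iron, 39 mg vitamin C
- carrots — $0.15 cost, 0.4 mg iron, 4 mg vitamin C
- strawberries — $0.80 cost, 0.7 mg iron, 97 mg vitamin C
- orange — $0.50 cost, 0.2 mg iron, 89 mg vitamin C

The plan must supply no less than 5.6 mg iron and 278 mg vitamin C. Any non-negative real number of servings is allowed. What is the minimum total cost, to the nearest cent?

$3.18

An LP optimum is at a vertex; with two nutrient constraints at most two foods are used. Check each candidate.
spinach only: max(5.6/2.1, 278/39) = 7.128 servings → $6.77.
carrots only: max(5.6/0.4, 278/4) = 69.5 servings → $10.43.
strawberries only: max(5.6/0.7, 278/97) = 8 servings → $6.40.
orange only: max(5.6/0.2, 278/89) = 28 servings → $14.00.
spinach + carrots: the both-tight solution has a negative serving — not a feasible corner.
spinach + strawberries with both tight: 1.976 servings and 2.071 servings → $3.53.
spinach + orange with both tight: 2.472 servings and 2.04 servings → $3.37.
carrots + strawberries with both tight: 9.683 servings and 2.467 servings → $3.43.
carrots + orange with both tight: 12.72 servings and 2.552 servings → $3.18.
strawberries + orange with both targets exact would need a negative amount; discard.
So the least-cost plan costs $3.18.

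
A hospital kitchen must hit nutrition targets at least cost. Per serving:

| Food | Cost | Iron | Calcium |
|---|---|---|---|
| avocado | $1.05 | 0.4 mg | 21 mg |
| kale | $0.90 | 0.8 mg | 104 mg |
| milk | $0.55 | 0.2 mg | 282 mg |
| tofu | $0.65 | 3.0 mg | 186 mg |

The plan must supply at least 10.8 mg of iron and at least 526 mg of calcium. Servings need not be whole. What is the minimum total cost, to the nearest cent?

$2.34

A basic optimal solution has at most two foods positive. Try each food alone and each pair with both targets met exactly.
avocado only: max(10.8/0.4, 526/21) = 27 servings → $28.35.
kale only: max(10.8/0.8, 526/104) = 13.5 servings → $12.15.
milk only: max(10.8/0.2, 526/282) = 54 servings → $29.70.
tofu only: max(10.8/3.0, 526/186) = 3.6 servings → $2.34.
avocado + kale: the both-tight solution has a negative serving — not a feasible corner.
avocado + milk: intersection lies outside the first quadrant.
avocado + tofu: intersection lies outside the first quadrant.
kale + milk: intersection lies outside the first quadrant.
kale + tofu with both targets exact would need a negative amount; discard.
milk + tofu: the both-tight solution has a negative serving — not a feasible corner.
The minimum over all feasible corners is $2.34.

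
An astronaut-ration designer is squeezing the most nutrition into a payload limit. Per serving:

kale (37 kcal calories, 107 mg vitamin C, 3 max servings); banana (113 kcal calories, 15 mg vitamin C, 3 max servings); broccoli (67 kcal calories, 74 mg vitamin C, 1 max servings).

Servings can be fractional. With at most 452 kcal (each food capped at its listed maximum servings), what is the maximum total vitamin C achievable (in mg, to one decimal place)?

Vitamin C per kcal: kale 2.892, broccoli 1.104, banana 0.1327.
Take 3 servings of kale: uses 111 kcal, +321.0 mg vitamin C (running total 321.0 mg).
Take 1 serving of broccoli: uses 67 kcal, +74.0 mg vitamin C (running total 395.0 mg).
Take 2.425 servings of banana: uses 274 kcal, +36.4 mg vitamin C (running total 431.4 mg).
Greedy by best ratio exhausts the calories allowance optimally: 431.4 mg.

431.4 mg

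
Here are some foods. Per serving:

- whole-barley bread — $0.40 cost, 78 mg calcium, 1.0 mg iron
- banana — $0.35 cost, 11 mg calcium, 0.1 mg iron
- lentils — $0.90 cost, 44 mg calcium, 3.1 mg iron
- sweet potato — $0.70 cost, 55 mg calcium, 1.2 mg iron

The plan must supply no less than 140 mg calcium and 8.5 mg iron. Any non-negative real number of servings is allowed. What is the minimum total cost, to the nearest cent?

whole-barley bread only: max(140/78, 8.5/1.0) = 8.5 servings → $3.40.
banana only: max(140/11, 8.5/0.1) = 85 servings → $29.75.
lentils only: max(140/44, 8.5/3.1) = 3.182 servings → $2.86.
sweet potato only: max(140/55, 8.5/1.2) = 7.083 servings → $4.96.
whole-barley bread + banana with both targets exact would need a negative amount; discard.
whole-barley bread + lentils with both tight: 0.3033 servings and 2.644 servings → $2.50.
whole-barley bread + sweet potato: intersection lies outside the first quadrant.
banana + lentils with both tight: 2.02 servings and 2.677 servings → $3.12.
banana + sweet potato: the both-tight solution has a negative serving — not a feasible corner.
lentils + sweet potato with both tight: 2.545 servings and 0.5098 servings → $2.65.
Cheapest feasible corner: $2.50.

$2.50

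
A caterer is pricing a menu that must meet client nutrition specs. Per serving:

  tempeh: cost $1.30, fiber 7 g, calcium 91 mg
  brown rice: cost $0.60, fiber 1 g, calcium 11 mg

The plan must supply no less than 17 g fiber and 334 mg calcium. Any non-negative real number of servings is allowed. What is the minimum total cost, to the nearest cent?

Minimising a linear cost over {fiber ≥ 17, calcium ≥ 334, servings ≥ 0} — the optimum is at a vertex, using one or two foods.
tempeh only: max(17/7, 334/91) = 3.67 servings → $4.77.
brown rice only: max(17/1, 334/11) = 30.36 servings → $18.22.
tempeh + brown rice: the both-tight solution has a negative serving — not a feasible corner.
So the least-cost plan costs $4.77.

$4.77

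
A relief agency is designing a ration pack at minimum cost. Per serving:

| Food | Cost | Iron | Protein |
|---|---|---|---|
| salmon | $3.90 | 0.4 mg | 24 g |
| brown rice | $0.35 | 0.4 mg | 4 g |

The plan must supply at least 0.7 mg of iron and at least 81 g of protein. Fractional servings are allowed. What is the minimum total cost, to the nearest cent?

$7.09

An LP optimum is at a vertex; with two nutrient constraints at most two foods are used. Check each candidate.
salmon only: max(0.7/0.4, 81/24) = 3.375 servings → $13.16.
brown rice only: max(0.7/0.4, 81/4) = 20.25 servings → $7.09.
salmon + brown rice: intersection lies outside the first quadrant.
Cheapest feasible corner: $7.09.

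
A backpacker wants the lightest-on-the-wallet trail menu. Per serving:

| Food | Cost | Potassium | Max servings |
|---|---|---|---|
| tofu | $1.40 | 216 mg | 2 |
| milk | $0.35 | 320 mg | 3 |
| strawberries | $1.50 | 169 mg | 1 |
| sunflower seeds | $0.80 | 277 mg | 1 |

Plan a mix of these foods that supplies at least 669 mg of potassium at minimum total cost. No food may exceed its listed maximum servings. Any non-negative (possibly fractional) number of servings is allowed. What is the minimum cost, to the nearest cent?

Cost per mg of potassium: milk $0.0011, sunflower seeds $0.0029, tofu $0.0065, strawberries $0.0089.
Take 2.091 servings of milk: +669.0 mg potassium for $0.73 (total $0.73, still need 0.0 mg).
Greedy by cheapest-per-mg is optimal for a single linear constraint, so the minimum cost is $0.73.

$0.73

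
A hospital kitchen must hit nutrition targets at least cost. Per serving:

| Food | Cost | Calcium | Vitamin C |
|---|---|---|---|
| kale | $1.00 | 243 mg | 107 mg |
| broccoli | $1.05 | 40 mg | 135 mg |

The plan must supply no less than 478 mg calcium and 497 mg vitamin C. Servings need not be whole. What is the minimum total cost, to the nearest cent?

$4.13

A basic optimal solution has at most two foods positive. Try each food alone and each pair with both targets met exactly.
kale only: max(478/243, 497/107) = 4.645 servings → $4.64.
broccoli only: max(478/40, 497/135) = 11.95 servings → $12.55.
kale + broccoli with both tight: 1.565 servings and 2.441 servings → $4.13.
Cheapest feasible corner: $4.13.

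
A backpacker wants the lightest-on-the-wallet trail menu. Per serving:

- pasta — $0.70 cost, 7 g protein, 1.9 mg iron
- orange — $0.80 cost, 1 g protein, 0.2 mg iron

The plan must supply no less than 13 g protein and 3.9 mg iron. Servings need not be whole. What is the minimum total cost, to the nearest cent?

$1.44

Minimising a linear cost over {protein ≥ 13, iron ≥ 3.9, servings ≥ 0} — the optimum is at a vertex, using one or two foods.
pasta only: max(13/7, 3.9/1.9) = 2.053 servings → $1.44.
orange only: max(13/1, 3.9/0.2) = 19.5 servings → $15.60.
pasta + orange with both targets exact would need a negative amount; discard.
The minimum over all feasible corners is $1.44.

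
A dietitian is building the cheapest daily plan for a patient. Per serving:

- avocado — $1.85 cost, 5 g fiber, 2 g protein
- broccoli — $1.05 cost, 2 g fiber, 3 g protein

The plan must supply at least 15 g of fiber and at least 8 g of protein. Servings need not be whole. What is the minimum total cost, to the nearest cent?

At the optimum either one food covers both requirements or two foods hit both targets exactly; no other combination can be cheaper.
avocado only: max(15/5, 8/2) = 4 servings → $7.40.
broccoli only: max(15/2, 8/3) = 7.5 servings → $7.88.
avocado + broccoli with both tight: 2.636 servings and 0.9091 servings → $5.83.
Cheapest feasible corner: $5.83.

$5.83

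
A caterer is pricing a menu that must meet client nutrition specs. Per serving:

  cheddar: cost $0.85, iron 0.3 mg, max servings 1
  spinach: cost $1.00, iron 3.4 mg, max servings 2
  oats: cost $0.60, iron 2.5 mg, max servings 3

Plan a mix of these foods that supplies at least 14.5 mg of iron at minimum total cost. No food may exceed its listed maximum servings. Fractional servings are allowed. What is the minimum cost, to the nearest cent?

Cost per mg of iron: oats $0.2400, spinach $0.2941, cheddar $2.8333.
Take 3 servings of oats: +7.5 mg iron for $1.80 (total $1.80, still need 7.0 mg).
Take 2 servings of spinach: +6.8 mg iron for $2.00 (total $3.80, still need 0.2 mg).
Take 0.6667 servings of cheddar: +0.2 mg iron for $0.57 (total $4.37, still need 0.0 mg).
Greedy by cheapest-per-mg is optimal for a single linear constraint, so the minimum cost is $4.37.

$4.37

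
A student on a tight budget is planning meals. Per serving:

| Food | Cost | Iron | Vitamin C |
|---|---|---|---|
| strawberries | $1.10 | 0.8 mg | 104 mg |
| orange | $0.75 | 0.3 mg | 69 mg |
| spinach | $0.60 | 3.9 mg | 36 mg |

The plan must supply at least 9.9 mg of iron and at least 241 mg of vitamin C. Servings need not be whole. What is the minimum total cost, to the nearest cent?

$3.04

A basic optimal solution has at most two foods positive. Try each food alone and each pair with both targets met exactly.
strawberries only: max(9.9/0.8, 241/104) = 12.38 servings → $13.61.
orange only: max(9.9/0.3, 241/69) = 33 servings → $24.75.
spinach only: max(9.9/3.9, 241/36) = 6.694 servings → $4.02.
strawberries + orange: the both-tight solution has a negative serving — not a feasible corner.
strawberries + spinach with both tight: 1.549 servings and 2.221 servings → $3.04.
orange + spinach with both tight: 2.259 servings and 2.365 servings → $3.11.
Cheapest feasible corner: $3.04.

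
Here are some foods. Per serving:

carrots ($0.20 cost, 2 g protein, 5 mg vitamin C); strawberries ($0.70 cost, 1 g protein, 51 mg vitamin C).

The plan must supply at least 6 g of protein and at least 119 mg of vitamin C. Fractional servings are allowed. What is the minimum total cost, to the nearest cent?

For a min-cost LP with two ≥-constraints, a basic feasible solution has at most two positive variables.
carrots only: max(6/2, 119/5) = 23.8 servings → $4.76.
strawberries only: max(6/1, 119/51) = 6 servings → $4.20.
carrots + strawberries with both tight: 1.928 servings and 2.144 servings → $1.89.
The minimum over all feasible corners is $1.89.

$1.89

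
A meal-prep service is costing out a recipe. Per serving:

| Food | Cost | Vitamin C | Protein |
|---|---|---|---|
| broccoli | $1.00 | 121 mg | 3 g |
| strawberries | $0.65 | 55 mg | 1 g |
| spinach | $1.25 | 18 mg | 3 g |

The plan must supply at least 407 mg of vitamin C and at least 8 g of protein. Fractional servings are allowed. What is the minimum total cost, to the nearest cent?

At the optimum either one food covers both requirements or two foods hit both targets exactly; no other combination can be cheaper.
broccoli only: max(407/121, 8/3) = 3.364 servings → $3.36.
strawberries only: max(407/55, 8/1) = 8 servings → $5.20.
spinach only: max(407/18, 8/3) = 22.61 servings → $28.26.
broccoli + strawberries with both tight: 0.75 servings and 5.75 servings → $4.49.
broccoli + spinach: intersection lies outside the first quadrant.
strawberries + spinach with both tight: 7.327 servings and 0.2245 servings → $5.04.
Cheapest feasible corner: $3.36.

$3.36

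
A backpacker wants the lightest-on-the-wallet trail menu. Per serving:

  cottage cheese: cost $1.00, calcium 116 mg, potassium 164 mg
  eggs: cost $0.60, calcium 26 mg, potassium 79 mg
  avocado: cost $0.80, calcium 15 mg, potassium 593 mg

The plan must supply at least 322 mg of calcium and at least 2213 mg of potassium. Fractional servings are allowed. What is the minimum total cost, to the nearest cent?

$4.84

Two binding constraints pin down two serving amounts, so the optimal mix uses at most two foods. The candidates are each food alone (scaled to the tighter of calcium/potassium) and each pair with both constraints tight.
cottage cheese only: max(322/116, 2213/164) = 13.49 servings → $13.49.
eggs only: max(322/26, 2213/79) = 28.01 servings → $16.81.
avocado only: max(322/15, 2213/593) = 21.47 servings → $17.17.
cottage cheese + eggs with both targets exact would need a negative amount; discard.
cottage cheese + avocado with both tight: 2.378 servings and 3.074 servings → $4.84.
eggs + avocado with both tight: 11.08 servings and 2.255 servings → $8.45.
So the least-cost plan costs $4.84.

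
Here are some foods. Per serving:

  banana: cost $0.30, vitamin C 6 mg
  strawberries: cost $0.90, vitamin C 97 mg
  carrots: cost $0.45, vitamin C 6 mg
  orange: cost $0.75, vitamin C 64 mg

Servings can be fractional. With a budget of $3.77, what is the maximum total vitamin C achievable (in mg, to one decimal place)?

Vitamin C per dollar: strawberries 107.8, orange 85.33, banana 20, carrots 13.33.
With no serving limits, spend the whole cost allowance on strawberries: $3.77 / $0.90 × 97 mg = 406.3 mg.

406.3 mg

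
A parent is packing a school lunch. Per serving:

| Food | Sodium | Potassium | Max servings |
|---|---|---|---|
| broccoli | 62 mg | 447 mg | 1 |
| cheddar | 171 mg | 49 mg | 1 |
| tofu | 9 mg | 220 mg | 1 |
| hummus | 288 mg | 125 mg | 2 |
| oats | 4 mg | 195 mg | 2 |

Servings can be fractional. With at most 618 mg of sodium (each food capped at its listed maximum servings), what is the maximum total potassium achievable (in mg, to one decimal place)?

Potassium per mg sodium: oats 48.75, tofu 24.44, broccoli 7.21, hummus 0.434, cheddar 0.2865.
Take 2 servings of oats: uses 8 mg sodium, +390.0 mg potassium (running total 390.0 mg).
Take 1 serving of tofu: uses 9 mg sodium, +220.0 mg potassium (running total 610.0 mg).
Take 1 serving of broccoli: uses 62 mg sodium, +447.0 mg potassium (running total 1057.0 mg).
Take 1.872 servings of hummus: uses 539 mg sodium, +233.9 mg potassium (running total 1290.9 mg).
Filling greedily by potassium-per-mg sodium is optimal for one linear limit, giving 1290.9 mg.

1290.9 mg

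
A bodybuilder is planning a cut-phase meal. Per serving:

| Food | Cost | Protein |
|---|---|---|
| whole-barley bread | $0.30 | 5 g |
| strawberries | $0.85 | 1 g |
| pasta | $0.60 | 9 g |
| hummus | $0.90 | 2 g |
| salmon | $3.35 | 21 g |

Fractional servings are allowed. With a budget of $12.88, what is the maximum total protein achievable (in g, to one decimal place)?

Protein per dollar: whole-barley bread 16.67, pasta 15, salmon 6.269, hummus 2.222, strawberries 1.176.
With no serving limits, spend the whole cost allowance on whole-barley bread: $12.88 / $0.30 × 5 g = 214.7 g.

214.7 g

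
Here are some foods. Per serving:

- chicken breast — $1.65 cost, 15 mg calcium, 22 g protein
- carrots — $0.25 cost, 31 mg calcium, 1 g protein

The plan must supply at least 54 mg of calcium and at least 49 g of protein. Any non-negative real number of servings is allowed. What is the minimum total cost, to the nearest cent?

For a min-cost LP with two ≥-constraints, a basic feasible solution has at most two positive variables.
chicken breast only: max(54/15, 49/22) = 3.6 servings → $5.94.
carrots only: max(54/31, 49/1) = 49 servings → $12.25.
chicken breast + carrots with both tight: 2.196 servings and 0.6792 servings → $3.79.
So the least-cost plan costs $3.79.

$3.79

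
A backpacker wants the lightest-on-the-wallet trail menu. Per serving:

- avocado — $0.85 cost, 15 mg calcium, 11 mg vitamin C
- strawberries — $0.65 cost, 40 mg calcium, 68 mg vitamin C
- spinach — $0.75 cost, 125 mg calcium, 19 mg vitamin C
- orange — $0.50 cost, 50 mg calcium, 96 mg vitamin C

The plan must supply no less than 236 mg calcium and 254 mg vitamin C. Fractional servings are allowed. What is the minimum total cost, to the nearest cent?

$1.91

avocado only: max(236/15, 254/11) = 23.09 servings → $19.63.
strawberries only: max(236/40, 254/68) = 5.9 servings → $3.83.
spinach only: max(236/125, 254/19) = 13.37 servings → $10.03.
orange only: max(236/50, 254/96) = 4.72 servings → $2.36.
avocado + strawberries with both tight: 10.15 servings and 2.093 servings → $9.99.
avocado + spinach with both targets exact would need a negative amount; discard.
avocado + orange with both tight: 11.19 servings and 1.364 servings → $10.19.
strawberries + spinach with both tight: 3.523 servings and 0.7607 servings → $2.86.
strawberries + orange: the both-tight solution has a negative serving — not a feasible corner.
spinach + orange with both tight: 0.901 servings and 2.468 servings → $1.91.
The minimum over all feasible corners is $1.91.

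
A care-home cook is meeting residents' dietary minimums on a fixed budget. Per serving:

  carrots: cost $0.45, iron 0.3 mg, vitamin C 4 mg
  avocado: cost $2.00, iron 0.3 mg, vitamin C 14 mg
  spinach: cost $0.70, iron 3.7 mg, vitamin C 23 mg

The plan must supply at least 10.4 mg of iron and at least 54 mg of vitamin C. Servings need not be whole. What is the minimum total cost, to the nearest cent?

This is a tiny linear program; its minimum lies at a vertex of the feasible set. List the vertices and price them.
carrots only: max(10.4/0.3, 54/4) = 34.67 servings → $15.60.
avocado only: max(10.4/0.3, 54/14) = 34.67 servings → $69.33.
spinach only: max(10.4/3.7, 54/23) = 2.811 servings → $1.97.
carrots + avocado: intersection lies outside the first quadrant.
carrots + spinach: intersection lies outside the first quadrant.
avocado + spinach: the both-tight solution has a negative serving — not a feasible corner.
The minimum over all feasible corners is $1.97.

$1.97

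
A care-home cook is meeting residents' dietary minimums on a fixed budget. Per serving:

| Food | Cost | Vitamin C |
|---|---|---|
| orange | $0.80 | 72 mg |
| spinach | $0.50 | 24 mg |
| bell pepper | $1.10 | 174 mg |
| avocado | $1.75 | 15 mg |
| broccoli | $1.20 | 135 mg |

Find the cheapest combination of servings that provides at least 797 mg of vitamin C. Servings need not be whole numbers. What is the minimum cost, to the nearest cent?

Cost per mg of vitamin C: bell pepper $0.0063, broccoli $0.0089, orange $0.0111, spinach $0.0208, avocado $0.1167.
With no serving limits, use only bell pepper: 797 mg / 174 mg = 4.58 servings × $1.10 = $5.04.

$5.04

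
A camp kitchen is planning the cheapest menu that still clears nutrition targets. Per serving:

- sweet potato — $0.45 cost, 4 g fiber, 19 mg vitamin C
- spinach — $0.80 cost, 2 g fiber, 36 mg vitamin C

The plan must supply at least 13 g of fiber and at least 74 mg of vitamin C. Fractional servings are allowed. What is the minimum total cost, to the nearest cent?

At the optimum either one food covers both requirements or two foods hit both targets exactly; no other combination can be cheaper.
sweet potato only: max(13/4, 74/19) = 3.895 servings → $1.75.
spinach only: max(13/2, 74/36) = 6.5 servings → $5.20.
sweet potato + spinach with both tight: 3.019 servings and 0.4623 servings → $1.73.
So the least-cost plan costs $1.73.

$1.73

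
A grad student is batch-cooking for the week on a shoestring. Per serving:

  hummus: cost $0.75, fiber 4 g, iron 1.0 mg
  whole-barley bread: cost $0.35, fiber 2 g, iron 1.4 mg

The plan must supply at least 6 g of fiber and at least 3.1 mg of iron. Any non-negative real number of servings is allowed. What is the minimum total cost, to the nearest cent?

$1.05

Check every corner: each single food scaled to meet both minima, and each pair solved so both constraints bind.
hummus only: max(6/4, 3.1/1.0) = 3.1 servings → $2.33.
whole-barley bread only: max(6/2, 3.1/1.4) = 3 servings → $1.05.
hummus + whole-barley bread with both tight: 0.6111 servings and 1.778 servings → $1.08.
The minimum over all feasible corners is $1.05.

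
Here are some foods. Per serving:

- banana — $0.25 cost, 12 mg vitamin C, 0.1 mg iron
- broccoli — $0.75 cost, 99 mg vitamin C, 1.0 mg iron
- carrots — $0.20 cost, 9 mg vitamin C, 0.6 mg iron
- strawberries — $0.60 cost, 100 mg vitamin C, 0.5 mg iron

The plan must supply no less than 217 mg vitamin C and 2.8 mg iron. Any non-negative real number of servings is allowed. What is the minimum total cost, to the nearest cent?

Two binding constraints pin down two serving amounts, so the optimal mix uses at most two foods. The candidates are each food alone (scaled to the tighter of vitamin C/iron) and each pair with both constraints tight.
banana only: max(217/12, 2.8/0.1) = 28 servings → $7.00.
broccoli only: max(217/99, 2.8/1.0) = 2.8 servings → $2.10.
carrots only: max(217/9, 2.8/0.6) = 24.11 servings → $4.82.
strawberries only: max(217/100, 2.8/0.5) = 5.6 servings → $3.36.
banana + broccoli with both targets exact would need a negative amount; discard.
banana + carrots with both tight: 16.67 servings and 1.889 servings → $4.54.
banana + strawberries: the both-tight solution has a negative serving — not a feasible corner.
broccoli + carrots with both tight: 2.083 servings and 1.194 servings → $1.80.
broccoli + strawberries: the both-tight solution has a negative serving — not a feasible corner.
carrots + strawberries with both tight: 3.09 servings and 1.892 servings → $1.75.
Cheapest feasible corner: $1.75.

$1.75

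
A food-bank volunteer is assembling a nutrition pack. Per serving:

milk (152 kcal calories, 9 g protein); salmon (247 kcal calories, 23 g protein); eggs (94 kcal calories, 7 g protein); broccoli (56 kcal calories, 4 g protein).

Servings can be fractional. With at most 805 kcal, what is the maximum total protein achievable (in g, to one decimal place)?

Protein per kcal: salmon 0.09312, eggs 0.07447, broccoli 0.07143, milk 0.05921.
With no serving limits, spend the whole calories allowance on salmon: 805 kcal / 247 kcal × 23 g = 75.0 g.

75.0 g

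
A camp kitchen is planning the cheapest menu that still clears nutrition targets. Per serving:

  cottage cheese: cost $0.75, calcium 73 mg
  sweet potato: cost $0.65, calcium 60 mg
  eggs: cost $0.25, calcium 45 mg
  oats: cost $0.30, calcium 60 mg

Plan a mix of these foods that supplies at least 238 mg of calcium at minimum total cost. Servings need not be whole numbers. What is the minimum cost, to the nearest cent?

Cost per mg of calcium: oats $0.0050, eggs $0.0056, cottage cheese $0.0103, sweet potato $0.0108.
With no serving limits, use only oats: 238 mg / 60 mg = 3.967 servings × $0.30 = $1.19.

$1.19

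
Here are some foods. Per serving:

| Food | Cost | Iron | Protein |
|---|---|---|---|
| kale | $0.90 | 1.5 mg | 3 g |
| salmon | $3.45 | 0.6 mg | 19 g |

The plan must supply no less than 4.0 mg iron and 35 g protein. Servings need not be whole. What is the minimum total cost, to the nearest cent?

Minimising a linear cost over {iron ≥ 4.0, protein ≥ 35, servings ≥ 0} — the optimum is at a vertex, using one or two foods.
kale only: max(4.0/1.5, 35/3) = 11.67 servings → $10.50.
salmon only: max(4.0/0.6, 35/19) = 6.667 servings → $23.00.
kale + salmon with both tight: 2.06 servings and 1.517 servings → $7.09.
Cheapest feasible corner: $7.09.

$7.09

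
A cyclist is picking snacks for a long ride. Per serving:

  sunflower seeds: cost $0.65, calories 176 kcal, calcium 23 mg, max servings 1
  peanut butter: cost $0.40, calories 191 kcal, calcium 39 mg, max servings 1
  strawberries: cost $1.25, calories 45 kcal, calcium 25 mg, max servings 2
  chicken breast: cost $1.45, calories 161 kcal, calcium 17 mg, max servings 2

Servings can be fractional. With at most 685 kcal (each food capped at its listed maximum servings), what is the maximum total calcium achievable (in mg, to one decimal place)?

136.1 mg

Calcium per kcal: strawberries 0.5556, peanut butter 0.2042, sunflower seeds 0.1307, chicken breast 0.1056.
Take 2 servings of strawberries: uses 90 kcal, +50.0 mg calcium (running total 50.0 mg).
Take 1 serving of peanut butter: uses 191 kcal, +39.0 mg calcium (running total 89.0 mg).
Take 1 serving of sunflower seeds: uses 176 kcal, +23.0 mg calcium (running total 112.0 mg).
Take 1.416 servings of chicken breast: uses 228 kcal, +24.1 mg calcium (running total 136.1 mg).
Filling greedily by calcium-per-kcal is optimal for one linear limit, giving 136.1 mg.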